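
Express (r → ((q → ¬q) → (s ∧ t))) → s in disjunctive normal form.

(r ∧ ¬q ∧ ¬s) ∨ (r ∧ ¬q ∧ ¬t) ∨ s

(r → ((q → ¬q) → (s ∧ t))) → s
≡ ¬(r → ((q → ¬q) → (s ∧ t))) ∨ s   [eliminate →]
≡ ¬(¬r ∨ ((q → ¬q) → (s ∧ t))) ∨ s   [eliminate →]
≡ ¬(¬r ∨ ¬(q → ¬q) ∨ (s ∧ t)) ∨ s   [eliminate →]
≡ ¬(¬r ∨ ¬(¬q ∨ ¬q) ∨ (s ∧ t)) ∨ s   [eliminate →]
≡ (¬¬r ∧ ¬¬(¬q ∨ ¬q) ∧ ¬(s ∧ t)) ∨ s   [De Morgan]
≡ (r ∧ ¬¬(¬q ∨ ¬q) ∧ ¬(s ∧ t)) ∨ s   [double negation]
≡ (r ∧ (¬q ∨ ¬q) ∧ ¬(s ∧ t)) ∨ s   [double negation]
≡ (r ∧ (¬q ∨ ¬q) ∧ (¬s ∨ ¬t)) ∨ s   [De Morgan]
≡ (r ∧ ¬q ∧ ¬s) ∨ (r ∧ ¬q ∧ ¬t) ∨ (r ∧ ¬q ∧ ¬s) ∨ (r ∧ ¬q ∧ ¬t) ∨ s   [distribute ∧ over ∨]
≡ (r ∧ ¬q ∧ ¬s) ∨ (r ∧ ¬q ∧ ¬t) ∨ s   [simplify]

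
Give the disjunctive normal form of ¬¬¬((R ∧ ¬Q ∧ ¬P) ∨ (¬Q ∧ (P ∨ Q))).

¬¬¬((R ∧ ¬Q ∧ ¬P) ∨ (¬Q ∧ (P ∨ Q)))
≡ ¬((R ∧ ¬Q ∧ ¬P) ∨ (¬Q ∧ (P ∨ Q)))   — double negation
≡ ¬(R ∧ ¬Q ∧ ¬P) ∧ ¬(¬Q ∧ (P ∨ Q))   — De Morgan
≡ (¬R ∨ ¬¬Q ∨ ¬¬P) ∧ ¬(¬Q ∧ (P ∨ Q))   — De Morgan
≡ (¬R ∨ Q ∨ ¬¬P) ∧ ¬(¬Q ∧ (P ∨ Q))   — double negation
≡ (¬R ∨ Q ∨ P) ∧ ¬(¬Q ∧ (P ∨ Q))   — double negation
≡ (¬R ∨ Q ∨ P) ∧ (¬¬Q ∨ ¬(P ∨ Q))   — De Morgan
≡ (¬R ∨ Q ∨ P) ∧ (Q ∨ ¬(P ∨ Q))   — double negation
≡ (¬R ∨ Q ∨ P) ∧ (Q ∨ (¬P ∧ ¬Q))   — De Morgan
≡ (¬R ∧ Q) ∨ (¬R ∧ ¬P ∧ ¬Q) ∨ (Q ∧ Q) ∨ (Q ∧ ¬P ∧ ¬Q) ∨ (P ∧ Q) ∨ (P ∧ ¬P ∧ ¬Q)   — distribute ∧ over ∨
≡ (¬R ∧ ¬P ∧ ¬Q) ∨ Q   — simplify

(¬R ∧ ¬P ∧ ¬Q) ∨ Q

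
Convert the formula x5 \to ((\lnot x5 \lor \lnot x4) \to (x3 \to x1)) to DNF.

\lnot x5 \lor (x5 \land x4) \lor \lnot x3 \lor x1

x5 \to ((\lnot x5 \lor \lnot x4) \to (x3 \to x1))
= \lnot x5 \lor ((\lnot x5 \lor \lnot x4) \to (x3 \to x1))   [eliminate \to]
= \lnot x5 \lor \lnot (\lnot x5 \lor \lnot x4) \lor (x3 \to x1)   [eliminate \to]
= \lnot x5 \lor \lnot (\lnot x5 \lor \lnot x4) \lor \lnot x3 \lor x1   [eliminate \to]
= \lnot x5 \lor (\lnot \lnot x5 \land \lnot \lnot x4) \lor \lnot x3 \lor x1   [De Morgan]
= \lnot x5 \lor (x5 \land \lnot \lnot x4) \lor \lnot x3 \lor x1   [double negation]
= \lnot x5 \lor (x5 \land x4) \lor \lnot x3 \lor x1   [double negation]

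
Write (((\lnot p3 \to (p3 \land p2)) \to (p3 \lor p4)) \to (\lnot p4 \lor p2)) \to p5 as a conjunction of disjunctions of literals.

(p4 \lor p5) \land (\lnot p2 \lor p5)

(((\lnot p3 \to (p3 \land p2)) \to (p3 \lor p4)) \to (\lnot p4 \lor p2)) \to p5
≡ \lnot (((\lnot p3 \to (p3 \land p2)) \to (p3 \lor p4)) \to (\lnot p4 \lor p2)) \lor p5   [eliminate \to]
≡ \lnot (\lnot ((\lnot p3 \to (p3 \land p2)) \to (p3 \lor p4)) \lor \lnot p4 \lor p2) \lor p5   [eliminate \to]
≡ \lnot (\lnot (\lnot (\lnot p3 \to (p3 \land p2)) \lor p3 \lor p4) \lor \lnot p4 \lor p2) \lor p5   [eliminate \to]
≡ \lnot (\lnot (\lnot (\lnot \lnot p3 \lor (p3 \land p2)) \lor p3 \lor p4) \lor \lnot p4 \lor p2) \lor p5   [eliminate \to]
≡ (\lnot \lnot (\lnot (\lnot \lnot p3 \lor (p3 \land p2)) \lor p3 \lor p4) \land \lnot \lnot p4 \land \lnot p2) \lor p5   [De Morgan]
≡ ((\lnot (\lnot \lnot p3 \lor (p3 \land p2)) \lor p3 \lor p4) \land \lnot \lnot p4 \land \lnot p2) \lor p5   [double negation]
≡ (((\lnot \lnot \lnot p3 \land \lnot (p3 \land p2)) \lor p3 \lor p4) \land \lnot \lnot p4 \land \lnot p2) \lor p5   [De Morgan]
≡ (((\lnot p3 \land \lnot (p3 \land p2)) \lor p3 \lor p4) \land \lnot \lnot p4 \land \lnot p2) \lor p5   [double negation]
≡ (((\lnot p3 \land (\lnot p3 \lor \lnot p2)) \lor p3 \lor p4) \land \lnot \lnot p4 \land \lnot p2) \lor p5   [De Morgan]
≡ (((\lnot p3 \land (\lnot p3 \lor \lnot p2)) \lor p3 \lor p4) \land p4 \land \lnot p2) \lor p5   [double negation]
≡ (\lnot p3 \lor p3 \lor p4 \lor p5) \land (\lnot p3 \lor \lnot p2 \lor p3 \lor p4 \lor p5) \land (p4 \lor p5) \land (\lnot p2 \lor p5)   [distribute \lor over \land]
≡ (p4 \lor p5) \land (\lnot p2 \lor p5)   [simplify]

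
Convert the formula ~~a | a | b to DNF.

~~a | a | b
= a | a | b   — double negation
= a | b   — simplify

a | b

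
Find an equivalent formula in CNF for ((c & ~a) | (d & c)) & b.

c & (~a | d) & b

((c & ~a) | (d & c)) & b
= (c | d) & (c | c) & (~a | d) & (~a | c) & b   [distribute | over &]
= c & (~a | d) & b   [simplify]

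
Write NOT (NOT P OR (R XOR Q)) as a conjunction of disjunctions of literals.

P AND (NOT R OR Q) AND (NOT Q OR R)

NOT (NOT P OR (R XOR Q))
⇔ NOT (NOT P OR ((R OR Q) AND NOT (R AND Q)))   — expand XOR
⇔ NOT NOT P AND NOT ((R OR Q) AND NOT (R AND Q))   — De Morgan
⇔ P AND NOT ((R OR Q) AND NOT (R AND Q))   — double negation
⇔ P AND (NOT (R OR Q) OR NOT NOT (R AND Q))   — De Morgan
⇔ P AND ((NOT R AND NOT Q) OR NOT NOT (R AND Q))   — De Morgan
⇔ P AND ((NOT R AND NOT Q) OR (R AND Q))   — double negation
⇔ P AND (NOT R OR R) AND (NOT R OR Q) AND (NOT Q OR R) AND (NOT Q OR Q)   — distribute OR over AND
⇔ P AND (NOT R OR Q) AND (NOT Q OR R)   — simplify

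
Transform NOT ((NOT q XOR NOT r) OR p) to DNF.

NOT ((NOT q XOR NOT r) OR p)
≡ NOT ((NOT q AND NOT NOT r) OR (NOT NOT q AND NOT r) OR p)
≡ NOT (NOT q AND NOT NOT r) AND NOT (NOT NOT q AND NOT r) AND NOT p
≡ (NOT NOT q OR NOT NOT NOT r) AND NOT (NOT NOT q AND NOT r) AND NOT p
≡ (q OR NOT NOT NOT r) AND NOT (NOT NOT q AND NOT r) AND NOT p
≡ (q OR NOT r) AND NOT (NOT NOT q AND NOT r) AND NOT p
≡ (q OR NOT r) AND (NOT NOT NOT q OR NOT NOT r) AND NOT p
≡ (q OR NOT r) AND (NOT q OR NOT NOT r) AND NOT p
≡ (q OR NOT r) AND (NOT q OR r) AND NOT p
≡ (q AND NOT q AND NOT p) OR (q AND r AND NOT p) OR (NOT r AND NOT q AND NOT p) OR (NOT r AND r AND NOT p)
≡ (q AND r AND NOT p) OR (NOT r AND NOT q AND NOT p)

(q AND r AND NOT p) OR (NOT r AND NOT q AND NOT p)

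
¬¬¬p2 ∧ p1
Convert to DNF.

¬p2 ∧ p1

¬¬¬p2 ∧ p1
⇔ ¬p2 ∧ p1   [double negation]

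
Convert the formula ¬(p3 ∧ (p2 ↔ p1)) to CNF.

¬(p3 ∧ (p2 ↔ p1))
≡ ¬(p3 ∧ (p2 → p1) ∧ (p1 → p2))   — eliminate ↔
≡ ¬(p3 ∧ (¬p2 ∨ p1) ∧ (p1 → p2))   — eliminate →
≡ ¬(p3 ∧ (¬p2 ∨ p1) ∧ (¬p1 ∨ p2))   — eliminate →
≡ ¬p3 ∨ ¬(¬p2 ∨ p1) ∨ ¬(¬p1 ∨ p2)   — De Morgan
≡ ¬p3 ∨ (¬¬p2 ∧ ¬p1) ∨ ¬(¬p1 ∨ p2)   — De Morgan
≡ ¬p3 ∨ (p2 ∧ ¬p1) ∨ ¬(¬p1 ∨ p2)   — double negation
≡ ¬p3 ∨ (p2 ∧ ¬p1) ∨ (¬¬p1 ∧ ¬p2)   — De Morgan
≡ ¬p3 ∨ (p2 ∧ ¬p1) ∨ (p1 ∧ ¬p2)   — double negation
≡ (¬p3 ∨ p2 ∨ p1) ∧ (¬p3 ∨ p2 ∨ ¬p2) ∧ (¬p3 ∨ ¬p1 ∨ p1) ∧ (¬p3 ∨ ¬p1 ∨ ¬p2)   — distribute ∨ over ∧
≡ (¬p3 ∨ p2 ∨ p1) ∧ (¬p3 ∨ ¬p1 ∨ ¬p2)   — simplify

(¬p3 ∨ p2 ∨ p1) ∧ (¬p3 ∨ ¬p1 ∨ ¬p2)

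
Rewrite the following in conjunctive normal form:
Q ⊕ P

(Q ∨ P) ∧ (¬Q ∨ ¬P)

Q ⊕ P
≡ (Q ∨ P) ∧ ¬(Q ∧ P)   — expand ⊕
≡ (Q ∨ P) ∧ (¬Q ∨ ¬P)   — De Morgan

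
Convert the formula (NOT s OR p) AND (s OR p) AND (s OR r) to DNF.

(p AND s) OR (p AND r)

(NOT s OR p) AND (s OR p) AND (s OR r)
= (NOT s AND s AND s) OR (NOT s AND s AND r) OR (NOT s AND p AND s) OR (NOT s AND p AND r) OR (p AND s AND s) OR (p AND s AND r) OR (p AND p AND s) OR (p AND p AND r)   [distribute AND over OR]
= (p AND s) OR (p AND r)   [simplify]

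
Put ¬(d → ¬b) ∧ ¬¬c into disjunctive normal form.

¬(d → ¬b) ∧ ¬¬c
≡ ¬(¬d ∨ ¬b) ∧ ¬¬c   — eliminate →
≡ ¬¬d ∧ ¬¬b ∧ ¬¬c   — De Morgan
≡ d ∧ ¬¬b ∧ ¬¬c   — double negation
≡ d ∧ b ∧ ¬¬c   — double negation
≡ d ∧ b ∧ c   — double negation

d ∧ b ∧ c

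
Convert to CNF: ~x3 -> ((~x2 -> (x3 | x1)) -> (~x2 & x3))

~x3 -> ((~x2 -> (x3 | x1)) -> (~x2 & x3))
≡ ~~x3 | ((~x2 -> (x3 | x1)) -> (~x2 & x3))   — eliminate ->
≡ ~~x3 | ~(~x2 -> (x3 | x1)) | (~x2 & x3)   — eliminate ->
≡ ~~x3 | ~(~~x2 | x3 | x1) | (~x2 & x3)   — eliminate ->
≡ x3 | ~(~~x2 | x3 | x1) | (~x2 & x3)   — double negation
≡ x3 | (~~~x2 & ~x3 & ~x1) | (~x2 & x3)   — De Morgan
≡ x3 | (~x2 & ~x3 & ~x1) | (~x2 & x3)   — double negation
≡ (x3 | ~x2 | ~x2) & (x3 | ~x2 | x3) & (x3 | ~x3 | ~x2) & (x3 | ~x3 | x3) & (x3 | ~x1 | ~x2) & (x3 | ~x1 | x3)   — distribute | over &
≡ (x3 | ~x2) & (x3 | ~x1)   — simplify

(x3 | ~x2) & (x3 | ~x1)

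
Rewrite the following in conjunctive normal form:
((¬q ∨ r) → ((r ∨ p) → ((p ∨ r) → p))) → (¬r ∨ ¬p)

((¬q ∨ r) → ((r ∨ p) → ((p ∨ r) → p))) → (¬r ∨ ¬p)
≡ ¬((¬q ∨ r) → ((r ∨ p) → ((p ∨ r) → p))) ∨ ¬r ∨ ¬p   (eliminate →)
≡ ¬(¬(¬q ∨ r) ∨ ((r ∨ p) → ((p ∨ r) → p))) ∨ ¬r ∨ ¬p   (eliminate →)
≡ ¬(¬(¬q ∨ r) ∨ ¬(r ∨ p) ∨ ((p ∨ r) → p)) ∨ ¬r ∨ ¬p   (eliminate →)
≡ ¬(¬(¬q ∨ r) ∨ ¬(r ∨ p) ∨ ¬(p ∨ r) ∨ p) ∨ ¬r ∨ ¬p   (eliminate →)
≡ (¬¬(¬q ∨ r) ∧ ¬¬(r ∨ p) ∧ ¬¬(p ∨ r) ∧ ¬p) ∨ ¬r ∨ ¬p   (De Morgan)
≡ ((¬q ∨ r) ∧ ¬¬(r ∨ p) ∧ ¬¬(p ∨ r) ∧ ¬p) ∨ ¬r ∨ ¬p   (double negation)
≡ ((¬q ∨ r) ∧ (r ∨ p) ∧ ¬¬(p ∨ r) ∧ ¬p) ∨ ¬r ∨ ¬p   (double negation)
≡ ((¬q ∨ r) ∧ (r ∨ p) ∧ (p ∨ r) ∧ ¬p) ∨ ¬r ∨ ¬p   (double negation)
≡ (¬q ∨ r ∨ ¬r ∨ ¬p) ∧ (r ∨ p ∨ ¬r ∨ ¬p) ∧ (p ∨ r ∨ ¬r ∨ ¬p) ∧ (¬p ∨ ¬r ∨ ¬p)   (distribute ∨ over ∧)
≡ ¬p ∨ ¬r   (simplify)

¬p ∨ ¬r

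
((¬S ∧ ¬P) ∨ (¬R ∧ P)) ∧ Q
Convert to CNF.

((¬S ∧ ¬P) ∨ (¬R ∧ P)) ∧ Q
= (¬S ∨ ¬R) ∧ (¬S ∨ P) ∧ (¬P ∨ ¬R) ∧ (¬P ∨ P) ∧ Q   [distribute ∨ over ∧]
= (¬S ∨ ¬R) ∧ (¬S ∨ P) ∧ (¬P ∨ ¬R) ∧ Q   [simplify]

(¬S ∨ ¬R) ∧ (¬S ∨ P) ∧ (¬P ∨ ¬R) ∧ Q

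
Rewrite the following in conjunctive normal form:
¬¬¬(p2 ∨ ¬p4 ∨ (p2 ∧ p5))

¬p2 ∧ p4

¬¬¬(p2 ∨ ¬p4 ∨ (p2 ∧ p5))
≡ ¬(p2 ∨ ¬p4 ∨ (p2 ∧ p5))   — double negation
≡ ¬p2 ∧ ¬¬p4 ∧ ¬(p2 ∧ p5)   — De Morgan
≡ ¬p2 ∧ p4 ∧ ¬(p2 ∧ p5)   — double negation
≡ ¬p2 ∧ p4 ∧ (¬p2 ∨ ¬p5)   — De Morgan
≡ ¬p2 ∧ p4   — simplify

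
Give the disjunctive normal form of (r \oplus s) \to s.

(\lnot r \land \lnot s) \lor s

(r \oplus s) \to s
≡ \lnot (r \oplus s) \lor s   — eliminate \to
≡ \lnot ((r \land \lnot s) \lor (\lnot r \land s)) \lor s   — expand \oplus
≡ (\lnot (r \land \lnot s) \land \lnot (\lnot r \land s)) \lor s   — De Morgan
≡ ((\lnot r \lor \lnot \lnot s) \land \lnot (\lnot r \land s)) \lor s   — De Morgan
≡ ((\lnot r \lor s) \land \lnot (\lnot r \land s)) \lor s   — double negation
≡ ((\lnot r \lor s) \land (\lnot \lnot r \lor \lnot s)) \lor s   — De Morgan
≡ ((\lnot r \lor s) \land (r \lor \lnot s)) \lor s   — double negation
≡ (\lnot r \land r) \lor (\lnot r \land \lnot s) \lor (s \land r) \lor (s \land \lnot s) \lor s   — distribute \land over \lor
≡ (\lnot r \land \lnot s) \lor s   — simplify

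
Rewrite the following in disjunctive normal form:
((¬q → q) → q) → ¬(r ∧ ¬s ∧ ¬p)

((¬q → q) → q) → ¬(r ∧ ¬s ∧ ¬p)
= ¬((¬q → q) → q) ∨ ¬(r ∧ ¬s ∧ ¬p)   [eliminate →]
= ¬(¬(¬q → q) ∨ q) ∨ ¬(r ∧ ¬s ∧ ¬p)   [eliminate →]
= ¬(¬(¬¬q ∨ q) ∨ q) ∨ ¬(r ∧ ¬s ∧ ¬p)   [eliminate →]
= (¬¬(¬¬q ∨ q) ∧ ¬q) ∨ ¬(r ∧ ¬s ∧ ¬p)   [De Morgan]
= ((¬¬q ∨ q) ∧ ¬q) ∨ ¬(r ∧ ¬s ∧ ¬p)   [double negation]
= ((q ∨ q) ∧ ¬q) ∨ ¬(r ∧ ¬s ∧ ¬p)   [double negation]
= ((q ∨ q) ∧ ¬q) ∨ ¬r ∨ ¬¬s ∨ ¬¬p   [De Morgan]
= ((q ∨ q) ∧ ¬q) ∨ ¬r ∨ s ∨ ¬¬p   [double negation]
= ((q ∨ q) ∧ ¬q) ∨ ¬r ∨ s ∨ p   [double negation]
= (q ∧ ¬q) ∨ (q ∧ ¬q) ∨ ¬r ∨ s ∨ p   [distribute ∧ over ∨]
= ¬r ∨ s ∨ p   [simplify]

¬r ∨ s ∨ p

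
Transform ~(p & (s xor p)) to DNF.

~(p & (s xor p))
≡ ~(p & ((s & ~p) | (~s & p)))
≡ ~p | ~((s & ~p) | (~s & p))
≡ ~p | (~(s & ~p) & ~(~s & p))
≡ ~p | ((~s | ~~p) & ~(~s & p))
≡ ~p | ((~s | p) & ~(~s & p))
≡ ~p | ((~s | p) & (~~s | ~p))
≡ ~p | ((~s | p) & (s | ~p))
≡ ~p | (~s & s) | (~s & ~p) | (p & s) | (p & ~p)
≡ ~p | (p & s)

~p | (p & s)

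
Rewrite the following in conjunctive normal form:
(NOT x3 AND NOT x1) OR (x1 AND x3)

(NOT x3 OR x1) AND (NOT x1 OR x3)

(NOT x3 AND NOT x1) OR (x1 AND x3)
⇔ (NOT x3 OR x1) AND (NOT x3 OR x3) AND (NOT x1 OR x1) AND (NOT x1 OR x3)   — distribute OR over AND
⇔ (NOT x3 OR x1) AND (NOT x1 OR x3)   — simplify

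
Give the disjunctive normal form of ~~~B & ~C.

~B & ~C

~~~B & ~C
⇔ ~B & ~C   [double negation]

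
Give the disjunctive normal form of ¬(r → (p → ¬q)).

r ∧ p ∧ q

¬(r → (p → ¬q))
= ¬(¬r ∨ (p → ¬q))   [eliminate →]
= ¬(¬r ∨ ¬p ∨ ¬q)   [eliminate →]
= ¬¬r ∧ ¬¬p ∧ ¬¬q   [De Morgan]
= r ∧ ¬¬p ∧ ¬¬q   [double negation]
= r ∧ p ∧ ¬¬q   [double negation]
= r ∧ p ∧ q   [double negation]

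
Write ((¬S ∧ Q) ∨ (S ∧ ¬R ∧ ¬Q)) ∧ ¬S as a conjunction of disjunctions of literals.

((¬S ∧ Q) ∨ (S ∧ ¬R ∧ ¬Q)) ∧ ¬S
⇔ (¬S ∨ S) ∧ (¬S ∨ ¬R) ∧ (¬S ∨ ¬Q) ∧ (Q ∨ S) ∧ (Q ∨ ¬R) ∧ (Q ∨ ¬Q) ∧ ¬S   — distribute ∨ over ∧
⇔ (Q ∨ S) ∧ (Q ∨ ¬R) ∧ ¬S   — simplify

(Q ∨ S) ∧ (Q ∨ ¬R) ∧ ¬S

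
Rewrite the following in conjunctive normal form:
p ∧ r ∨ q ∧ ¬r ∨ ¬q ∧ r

(p ∨ ¬r ∨ ¬q) ∧ (r ∨ q)

p ∧ r ∨ q ∧ ¬r ∨ ¬q ∧ r
≡ (p ∨ q ∨ ¬q) ∧ (p ∨ q ∨ r) ∧ (p ∨ ¬r ∨ ¬q) ∧ (p ∨ ¬r ∨ r) ∧ (r ∨ q ∨ ¬q) ∧ (r ∨ q ∨ r) ∧ (r ∨ ¬r ∨ ¬q) ∧ (r ∨ ¬r ∨ r)   [distribute ∨ over ∧]
≡ (p ∨ ¬r ∨ ¬q) ∧ (r ∨ q)   [simplify]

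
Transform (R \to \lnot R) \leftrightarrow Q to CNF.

(R \lor Q) \land (\lnot Q \lor \lnot R)

(R \to \lnot R) \leftrightarrow Q
≡ ((R \to \lnot R) \to Q) \land (Q \to (R \to \lnot R))   [eliminate \leftrightarrow]
≡ (\lnot (R \to \lnot R) \lor Q) \land (Q \to (R \to \lnot R))   [eliminate \to]
≡ (\lnot (\lnot R \lor \lnot R) \lor Q) \land (Q \to (R \to \lnot R))   [eliminate \to]
≡ (\lnot (\lnot R \lor \lnot R) \lor Q) \land (\lnot Q \lor (R \to \lnot R))   [eliminate \to]
≡ (\lnot (\lnot R \lor \lnot R) \lor Q) \land (\lnot Q \lor \lnot R \lor \lnot R)   [eliminate \to]
≡ ((\lnot \lnot R \land \lnot \lnot R) \lor Q) \land (\lnot Q \lor \lnot R \lor \lnot R)   [De Morgan]
≡ ((R \land \lnot \lnot R) \lor Q) \land (\lnot Q \lor \lnot R \lor \lnot R)   [double negation]
≡ ((R \land R) \lor Q) \land (\lnot Q \lor \lnot R \lor \lnot R)   [double negation]
≡ (R \lor Q) \land (R \lor Q) \land (\lnot Q \lor \lnot R \lor \lnot R)   [distribute \lor over \land]
≡ (R \lor Q) \land (\lnot Q \lor \lnot R)   [simplify]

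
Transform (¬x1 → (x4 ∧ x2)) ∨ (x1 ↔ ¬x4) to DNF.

x1 ∨ (x4 ∧ x2) ∨ (¬x1 ∧ x4)

(¬x1 → (x4 ∧ x2)) ∨ (x1 ↔ ¬x4)
≡ ¬¬x1 ∨ (x4 ∧ x2) ∨ (x1 ↔ ¬x4)
≡ ¬¬x1 ∨ (x4 ∧ x2) ∨ ((x1 → ¬x4) ∧ (¬x4 → x1))
≡ ¬¬x1 ∨ (x4 ∧ x2) ∨ ((¬x1 ∨ ¬x4) ∧ (¬x4 → x1))
≡ ¬¬x1 ∨ (x4 ∧ x2) ∨ ((¬x1 ∨ ¬x4) ∧ (¬¬x4 ∨ x1))
≡ x1 ∨ (x4 ∧ x2) ∨ ((¬x1 ∨ ¬x4) ∧ (¬¬x4 ∨ x1))
≡ x1 ∨ (x4 ∧ x2) ∨ ((¬x1 ∨ ¬x4) ∧ (x4 ∨ x1))
≡ x1 ∨ (x4 ∧ x2) ∨ (¬x1 ∧ x4) ∨ (¬x1 ∧ x1) ∨ (¬x4 ∧ x4) ∨ (¬x4 ∧ x1)
≡ x1 ∨ (x4 ∧ x2) ∨ (¬x1 ∧ x4)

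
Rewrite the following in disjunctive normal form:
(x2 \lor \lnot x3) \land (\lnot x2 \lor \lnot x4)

(x2 \lor \lnot x3) \land (\lnot x2 \lor \lnot x4)
≡ (x2 \land \lnot x2) \lor (x2 \land \lnot x4) \lor (\lnot x3 \land \lnot x2) \lor (\lnot x3 \land \lnot x4)   — distribute \land over \lor
≡ (x2 \land \lnot x4) \lor (\lnot x3 \land \lnot x2) \lor (\lnot x3 \land \lnot x4)   — simplify

(x2 \land \lnot x4) \lor (\lnot x3 \land \lnot x2) \lor (\lnot x3 \land \lnot x4)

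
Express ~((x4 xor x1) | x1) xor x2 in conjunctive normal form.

(~x4 | x1 | x2) & (~x1 | x2) & (x4 | x1 | ~x2)

~((x4 xor x1) | x1) xor x2
⇔ (~((x4 xor x1) | x1) | x2) & ~(~((x4 xor x1) | x1) & x2)   [expand xor]
⇔ (~(((x4 | x1) & ~(x4 & x1)) | x1) | x2) & ~(~((x4 xor x1) | x1) & x2)   [expand xor]
⇔ (~(((x4 | x1) & ~(x4 & x1)) | x1) | x2) & ~(~(((x4 | x1) & ~(x4 & x1)) | x1) & x2)   [expand xor]
⇔ ((~((x4 | x1) & ~(x4 & x1)) & ~x1) | x2) & ~(~(((x4 | x1) & ~(x4 & x1)) | x1) & x2)   [De Morgan]
⇔ (((~(x4 | x1) | ~~(x4 & x1)) & ~x1) | x2) & ~(~(((x4 | x1) & ~(x4 & x1)) | x1) & x2)   [De Morgan]
⇔ ((((~x4 & ~x1) | ~~(x4 & x1)) & ~x1) | x2) & ~(~(((x4 | x1) & ~(x4 & x1)) | x1) & x2)   [De Morgan]
⇔ ((((~x4 & ~x1) | (x4 & x1)) & ~x1) | x2) & ~(~(((x4 | x1) & ~(x4 & x1)) | x1) & x2)   [double negation]
⇔ ((((~x4 & ~x1) | (x4 & x1)) & ~x1) | x2) & (~~(((x4 | x1) & ~(x4 & x1)) | x1) | ~x2)   [De Morgan]
⇔ ((((~x4 & ~x1) | (x4 & x1)) & ~x1) | x2) & (((x4 | x1) & ~(x4 & x1)) | x1 | ~x2)   [double negation]
⇔ ((((~x4 & ~x1) | (x4 & x1)) & ~x1) | x2) & (((x4 | x1) & (~x4 | ~x1)) | x1 | ~x2)   [De Morgan]
⇔ (~x4 | x4 | x2) & (~x4 | x1 | x2) & (~x1 | x4 | x2) & (~x1 | x1 | x2) & (~x1 | x2) & (x4 | x1 | x1 | ~x2) & (~x4 | ~x1 | x1 | ~x2)   [distribute | over &]
⇔ (~x4 | x1 | x2) & (~x1 | x2) & (x4 | x1 | ~x2)   [simplify]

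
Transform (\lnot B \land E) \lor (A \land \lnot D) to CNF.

(\lnot B \lor A) \land (\lnot B \lor \lnot D) \land (E \lor A) \land (E \lor \lnot D)

(\lnot B \land E) \lor (A \land \lnot D)
≡ (\lnot B \lor A) \land (\lnot B \lor \lnot D) \land (E \lor A) \land (E \lor \lnot D)   — distribute \lor over \land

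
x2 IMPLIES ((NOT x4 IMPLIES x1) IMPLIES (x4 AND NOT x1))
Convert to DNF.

NOT x2 OR (NOT x4 AND NOT x1) OR (x4 AND NOT x1)

x2 IMPLIES ((NOT x4 IMPLIES x1) IMPLIES (x4 AND NOT x1))
≡ NOT x2 OR ((NOT x4 IMPLIES x1) IMPLIES (x4 AND NOT x1))   — eliminate IMPLIES
≡ NOT x2 OR NOT (NOT x4 IMPLIES x1) OR (x4 AND NOT x1)   — eliminate IMPLIES
≡ NOT x2 OR NOT (NOT NOT x4 OR x1) OR (x4 AND NOT x1)   — eliminate IMPLIES
≡ NOT x2 OR (NOT NOT NOT x4 AND NOT x1) OR (x4 AND NOT x1)   — De Morgan
≡ NOT x2 OR (NOT x4 AND NOT x1) OR (x4 AND NOT x1)   — double negation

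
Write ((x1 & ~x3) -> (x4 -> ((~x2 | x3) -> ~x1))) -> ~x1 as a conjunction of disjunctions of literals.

((x1 & ~x3) -> (x4 -> ((~x2 | x3) -> ~x1))) -> ~x1
= ~((x1 & ~x3) -> (x4 -> ((~x2 | x3) -> ~x1))) | ~x1   (eliminate ->)
= ~(~(x1 & ~x3) | (x4 -> ((~x2 | x3) -> ~x1))) | ~x1   (eliminate ->)
= ~(~(x1 & ~x3) | ~x4 | ((~x2 | x3) -> ~x1)) | ~x1   (eliminate ->)
= ~(~(x1 & ~x3) | ~x4 | ~(~x2 | x3) | ~x1) | ~x1   (eliminate ->)
= (~~(x1 & ~x3) & ~~x4 & ~~(~x2 | x3) & ~~x1) | ~x1   (De Morgan)
= (x1 & ~x3 & ~~x4 & ~~(~x2 | x3) & ~~x1) | ~x1   (double negation)
= (x1 & ~x3 & x4 & ~~(~x2 | x3) & ~~x1) | ~x1   (double negation)
= (x1 & ~x3 & x4 & (~x2 | x3) & ~~x1) | ~x1   (double negation)
= (x1 & ~x3 & x4 & (~x2 | x3) & x1) | ~x1   (double negation)
= (x1 | ~x1) & (~x3 | ~x1) & (x4 | ~x1) & (~x2 | x3 | ~x1) & (x1 | ~x1)   (distribute | over &)
= (~x3 | ~x1) & (x4 | ~x1) & (~x2 | x3 | ~x1)   (simplify)

(~x3 | ~x1) & (x4 | ~x1) & (~x2 | x3 | ~x1)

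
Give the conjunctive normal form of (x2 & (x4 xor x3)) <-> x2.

(~x2 | x4 | x3) & (~x2 | ~x4 | ~x3)

(x2 & (x4 xor x3)) <-> x2
⇔ ((x2 & (x4 xor x3)) -> x2) & (x2 -> (x2 & (x4 xor x3)))   [eliminate <->]
⇔ (~(x2 & (x4 xor x3)) | x2) & (x2 -> (x2 & (x4 xor x3)))   [eliminate ->]
⇔ (~(x2 & (x4 | x3) & ~(x4 & x3)) | x2) & (x2 -> (x2 & (x4 xor x3)))   [expand xor]
⇔ (~(x2 & (x4 | x3) & ~(x4 & x3)) | x2) & (~x2 | (x2 & (x4 xor x3)))   [eliminate ->]
⇔ (~(x2 & (x4 | x3) & ~(x4 & x3)) | x2) & (~x2 | (x2 & (x4 | x3) & ~(x4 & x3)))   [expand xor]
⇔ (~x2 | ~(x4 | x3) | ~~(x4 & x3) | x2) & (~x2 | (x2 & (x4 | x3) & ~(x4 & x3)))   [De Morgan]
⇔ (~x2 | (~x4 & ~x3) | ~~(x4 & x3) | x2) & (~x2 | (x2 & (x4 | x3) & ~(x4 & x3)))   [De Morgan]
⇔ (~x2 | (~x4 & ~x3) | (x4 & x3) | x2) & (~x2 | (x2 & (x4 | x3) & ~(x4 & x3)))   [double negation]
⇔ (~x2 | (~x4 & ~x3) | (x4 & x3) | x2) & (~x2 | (x2 & (x4 | x3) & (~x4 | ~x3)))   [De Morgan]
⇔ (~x2 | ~x4 | x4 | x2) & (~x2 | ~x4 | x3 | x2) & (~x2 | ~x3 | x4 | x2) & (~x2 | ~x3 | x3 | x2) & (~x2 | x2) & (~x2 | x4 | x3) & (~x2 | ~x4 | ~x3)   [distribute | over &]
⇔ (~x2 | x4 | x3) & (~x2 | ~x4 | ~x3)   [simplify]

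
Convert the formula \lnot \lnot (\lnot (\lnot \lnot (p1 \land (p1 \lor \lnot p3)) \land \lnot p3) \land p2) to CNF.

\lnot \lnot (\lnot (\lnot \lnot (p1 \land (p1 \lor \lnot p3)) \land \lnot p3) \land p2)
= \lnot (\lnot \lnot (p1 \land (p1 \lor \lnot p3)) \land \lnot p3) \land p2   [double negation]
= (\lnot \lnot \lnot (p1 \land (p1 \lor \lnot p3)) \lor \lnot \lnot p3) \land p2   [De Morgan]
= (\lnot (p1 \land (p1 \lor \lnot p3)) \lor \lnot \lnot p3) \land p2   [double negation]
= (\lnot p1 \lor \lnot (p1 \lor \lnot p3) \lor \lnot \lnot p3) \land p2   [De Morgan]
= (\lnot p1 \lor (\lnot p1 \land \lnot \lnot p3) \lor \lnot \lnot p3) \land p2   [De Morgan]
= (\lnot p1 \lor (\lnot p1 \land p3) \lor \lnot \lnot p3) \land p2   [double negation]
= (\lnot p1 \lor (\lnot p1 \land p3) \lor p3) \land p2   [double negation]
= (\lnot p1 \lor \lnot p1 \lor p3) \land (\lnot p1 \lor p3 \lor p3) \land p2   [distribute \lor over \land]
= (\lnot p1 \lor p3) \land p2   [simplify]

(\lnot p1 \lor p3) \land p2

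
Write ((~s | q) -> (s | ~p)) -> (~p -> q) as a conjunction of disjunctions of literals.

p | q

((~s | q) -> (s | ~p)) -> (~p -> q)
⇔ ~((~s | q) -> (s | ~p)) | (~p -> q)   — eliminate ->
⇔ ~(~(~s | q) | s | ~p) | (~p -> q)   — eliminate ->
⇔ ~(~(~s | q) | s | ~p) | ~~p | q   — eliminate ->
⇔ (~~(~s | q) & ~s & ~~p) | ~~p | q   — De Morgan
⇔ ((~s | q) & ~s & ~~p) | ~~p | q   — double negation
⇔ ((~s | q) & ~s & p) | ~~p | q   — double negation
⇔ ((~s | q) & ~s & p) | p | q   — double negation
⇔ (~s | q | p | q) & (~s | p | q) & (p | p | q)   — distribute | over &
⇔ p | q   — simplify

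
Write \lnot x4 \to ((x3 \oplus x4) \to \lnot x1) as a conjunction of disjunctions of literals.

x4 \lor \lnot x3 \lor \lnot x1

\lnot x4 \to ((x3 \oplus x4) \to \lnot x1)
= \lnot \lnot x4 \lor ((x3 \oplus x4) \to \lnot x1)   — eliminate \to
= \lnot \lnot x4 \lor \lnot (x3 \oplus x4) \lor \lnot x1   — eliminate \to
= \lnot \lnot x4 \lor \lnot ((x3 \lor x4) \land \lnot (x3 \land x4)) \lor \lnot x1   — expand \oplus
= x4 \lor \lnot ((x3 \lor x4) \land \lnot (x3 \land x4)) \lor \lnot x1   — double negation
= x4 \lor \lnot (x3 \lor x4) \lor \lnot \lnot (x3 \land x4) \lor \lnot x1   — De Morgan
= x4 \lor (\lnot x3 \land \lnot x4) \lor \lnot \lnot (x3 \land x4) \lor \lnot x1   — De Morgan
= x4 \lor (\lnot x3 \land \lnot x4) \lor (x3 \land x4) \lor \lnot x1   — double negation
= (x4 \lor \lnot x3 \lor x3 \lor \lnot x1) \land (x4 \lor \lnot x3 \lor x4 \lor \lnot x1) \land (x4 \lor \lnot x4 \lor x3 \lor \lnot x1) \land (x4 \lor \lnot x4 \lor x4 \lor \lnot x1)   — distribute \lor over \land
= x4 \lor \lnot x3 \lor \lnot x1   — simplify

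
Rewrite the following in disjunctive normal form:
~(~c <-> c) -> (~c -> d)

c | d

~(~c <-> c) -> (~c -> d)
≡ ~~(~c <-> c) | (~c -> d)   [eliminate ->]
≡ ~~((~c -> c) & (c -> ~c)) | (~c -> d)   [eliminate <->]
≡ ~~((~~c | c) & (c -> ~c)) | (~c -> d)   [eliminate ->]
≡ ~~((~~c | c) & (~c | ~c)) | (~c -> d)   [eliminate ->]
≡ ~~((~~c | c) & (~c | ~c)) | ~~c | d   [eliminate ->]
≡ ((~~c | c) & (~c | ~c)) | ~~c | d   [double negation]
≡ ((c | c) & (~c | ~c)) | ~~c | d   [double negation]
≡ ((c | c) & (~c | ~c)) | c | d   [double negation]
≡ (c & ~c) | (c & ~c) | (c & ~c) | (c & ~c) | c | d   [distribute & over |]
≡ c | d   [simplify]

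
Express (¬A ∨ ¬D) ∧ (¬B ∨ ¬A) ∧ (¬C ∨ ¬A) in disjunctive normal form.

¬A ∨ ¬D ∧ ¬B ∧ ¬C

(¬A ∨ ¬D) ∧ (¬B ∨ ¬A) ∧ (¬C ∨ ¬A)
⇔ ¬A ∧ ¬B ∧ ¬C ∨ ¬A ∧ ¬B ∧ ¬A ∨ ¬A ∧ ¬A ∧ ¬C ∨ ¬A ∧ ¬A ∧ ¬A ∨ ¬D ∧ ¬B ∧ ¬C ∨ ¬D ∧ ¬B ∧ ¬A ∨ ¬D ∧ ¬A ∧ ¬C ∨ ¬D ∧ ¬A ∧ ¬A   (distribute ∧ over ∨)
⇔ ¬A ∨ ¬D ∧ ¬B ∧ ¬C   (simplify)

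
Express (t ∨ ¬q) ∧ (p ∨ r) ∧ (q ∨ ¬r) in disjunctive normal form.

(t ∧ p ∧ q) ∨ (t ∧ p ∧ ¬r) ∨ (t ∧ r ∧ q) ∨ (¬q ∧ p ∧ ¬r)

(t ∨ ¬q) ∧ (p ∨ r) ∧ (q ∨ ¬r)
= (t ∧ p ∧ q) ∨ (t ∧ p ∧ ¬r) ∨ (t ∧ r ∧ q) ∨ (t ∧ r ∧ ¬r) ∨ (¬q ∧ p ∧ q) ∨ (¬q ∧ p ∧ ¬r) ∨ (¬q ∧ r ∧ q) ∨ (¬q ∧ r ∧ ¬r)   [distribute ∧ over ∨]
= (t ∧ p ∧ q) ∨ (t ∧ p ∧ ¬r) ∨ (t ∧ r ∧ q) ∨ (¬q ∧ p ∧ ¬r)   [simplify]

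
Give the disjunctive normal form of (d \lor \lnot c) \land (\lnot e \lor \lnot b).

(d \lor \lnot c) \land (\lnot e \lor \lnot b)
= (d \land \lnot e) \lor (d \land \lnot b) \lor (\lnot c \land \lnot e) \lor (\lnot c \land \lnot b)   — distribute \land over \lor

(d \land \lnot e) \lor (d \land \lnot b) \lor (\lnot c \land \lnot e) \lor (\lnot c \land \lnot b)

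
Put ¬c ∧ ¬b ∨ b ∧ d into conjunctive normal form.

¬c ∧ ¬b ∨ b ∧ d
= (¬c ∨ b) ∧ (¬c ∨ d) ∧ (¬b ∨ b) ∧ (¬b ∨ d)   [distribute ∨ over ∧]
= (¬c ∨ b) ∧ (¬c ∨ d) ∧ (¬b ∨ d)   [simplify]

(¬c ∨ b) ∧ (¬c ∨ d) ∧ (¬b ∨ d)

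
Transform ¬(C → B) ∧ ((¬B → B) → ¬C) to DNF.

C ∧ ¬B

¬(C → B) ∧ ((¬B → B) → ¬C)
≡ ¬(¬C ∨ B) ∧ ((¬B → B) → ¬C)   [eliminate →]
≡ ¬(¬C ∨ B) ∧ (¬(¬B → B) ∨ ¬C)   [eliminate →]
≡ ¬(¬C ∨ B) ∧ (¬(¬¬B ∨ B) ∨ ¬C)   [eliminate →]
≡ ¬¬C ∧ ¬B ∧ (¬(¬¬B ∨ B) ∨ ¬C)   [De Morgan]
≡ C ∧ ¬B ∧ (¬(¬¬B ∨ B) ∨ ¬C)   [double negation]
≡ C ∧ ¬B ∧ ((¬¬¬B ∧ ¬B) ∨ ¬C)   [De Morgan]
≡ C ∧ ¬B ∧ ((¬B ∧ ¬B) ∨ ¬C)   [double negation]
≡ (C ∧ ¬B ∧ ¬B ∧ ¬B) ∨ (C ∧ ¬B ∧ ¬C)   [distribute ∧ over ∨]
≡ C ∧ ¬B   [simplify]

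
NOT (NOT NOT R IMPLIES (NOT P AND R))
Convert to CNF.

R AND (P OR NOT R)

NOT (NOT NOT R IMPLIES (NOT P AND R))
≡ NOT (NOT NOT NOT R OR (NOT P AND R))   (eliminate IMPLIES)
≡ NOT NOT NOT NOT R AND NOT (NOT P AND R)   (De Morgan)
≡ NOT NOT R AND NOT (NOT P AND R)   (double negation)
≡ R AND NOT (NOT P AND R)   (double negation)
≡ R AND (NOT NOT P OR NOT R)   (De Morgan)
≡ R AND (P OR NOT R)   (double negation)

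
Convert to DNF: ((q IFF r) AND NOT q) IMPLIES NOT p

(r AND NOT q) OR q OR NOT p

((q IFF r) AND NOT q) IMPLIES NOT p
≡ NOT ((q IFF r) AND NOT q) OR NOT p
≡ NOT ((q IMPLIES r) AND (r IMPLIES q) AND NOT q) OR NOT p
≡ NOT ((NOT q OR r) AND (r IMPLIES q) AND NOT q) OR NOT p
≡ NOT ((NOT q OR r) AND (NOT r OR q) AND NOT q) OR NOT p
≡ NOT (NOT q OR r) OR NOT (NOT r OR q) OR NOT NOT q OR NOT p
≡ (NOT NOT q AND NOT r) OR NOT (NOT r OR q) OR NOT NOT q OR NOT p
≡ (q AND NOT r) OR NOT (NOT r OR q) OR NOT NOT q OR NOT p
≡ (q AND NOT r) OR (NOT NOT r AND NOT q) OR NOT NOT q OR NOT p
≡ (q AND NOT r) OR (r AND NOT q) OR NOT NOT q OR NOT p
≡ (q AND NOT r) OR (r AND NOT q) OR q OR NOT p
≡ (r AND NOT q) OR q OR NOT p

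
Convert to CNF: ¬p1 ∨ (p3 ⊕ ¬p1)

¬p1 ∨ p3

¬p1 ∨ (p3 ⊕ ¬p1)
≡ ¬p1 ∨ ((p3 ∨ ¬p1) ∧ ¬(p3 ∧ ¬p1))   — expand ⊕
≡ ¬p1 ∨ ((p3 ∨ ¬p1) ∧ (¬p3 ∨ ¬¬p1))   — De Morgan
≡ ¬p1 ∨ ((p3 ∨ ¬p1) ∧ (¬p3 ∨ p1))   — double negation
≡ (¬p1 ∨ p3 ∨ ¬p1) ∧ (¬p1 ∨ ¬p3 ∨ p1)   — distribute ∨ over ∧
≡ ¬p1 ∨ p3   — simplify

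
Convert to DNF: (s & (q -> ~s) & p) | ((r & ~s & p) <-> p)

(s & (q -> ~s) & p) | ((r & ~s & p) <-> p)
⇔ (s & (~q | ~s) & p) | ((r & ~s & p) <-> p)
⇔ (s & (~q | ~s) & p) | (((r & ~s & p) -> p) & (p -> (r & ~s & p)))
⇔ (s & (~q | ~s) & p) | ((~(r & ~s & p) | p) & (p -> (r & ~s & p)))
⇔ (s & (~q | ~s) & p) | ((~(r & ~s & p) | p) & (~p | (r & ~s & p)))
⇔ (s & (~q | ~s) & p) | ((~r | ~~s | ~p | p) & (~p | (r & ~s & p)))
⇔ (s & (~q | ~s) & p) | ((~r | s | ~p | p) & (~p | (r & ~s & p)))
⇔ (s & ~q & p) | (s & ~s & p) | (~r & ~p) | (~r & r & ~s & p) | (s & ~p) | (s & r & ~s & p) | (~p & ~p) | (~p & r & ~s & p) | (p & ~p) | (p & r & ~s & p)
⇔ (s & ~q & p) | ~p | (p & r & ~s)

(s & ~q & p) | ~p | (p & r & ~s)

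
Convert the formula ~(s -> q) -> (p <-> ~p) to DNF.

~(s -> q) -> (p <-> ~p)
= ~~(s -> q) | (p <-> ~p)   — eliminate ->
= ~~(~s | q) | (p <-> ~p)   — eliminate ->
= ~~(~s | q) | ((p -> ~p) & (~p -> p))   — eliminate <->
= ~~(~s | q) | ((~p | ~p) & (~p -> p))   — eliminate ->
= ~~(~s | q) | ((~p | ~p) & (~~p | p))   — eliminate ->
= ~s | q | ((~p | ~p) & (~~p | p))   — double negation
= ~s | q | ((~p | ~p) & (p | p))   — double negation
= ~s | q | (~p & p) | (~p & p) | (~p & p) | (~p & p)   — distribute & over |
= ~s | q   — simplify

~s | q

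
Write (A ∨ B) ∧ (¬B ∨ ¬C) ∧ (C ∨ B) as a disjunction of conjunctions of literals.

(A ∧ ¬B ∧ C) ∨ (B ∧ ¬C)

(A ∨ B) ∧ (¬B ∨ ¬C) ∧ (C ∨ B)
⇔ (A ∧ ¬B ∧ C) ∨ (A ∧ ¬B ∧ B) ∨ (A ∧ ¬C ∧ C) ∨ (A ∧ ¬C ∧ B) ∨ (B ∧ ¬B ∧ C) ∨ (B ∧ ¬B ∧ B) ∨ (B ∧ ¬C ∧ C) ∨ (B ∧ ¬C ∧ B)   (distribute ∧ over ∨)
⇔ (A ∧ ¬B ∧ C) ∨ (B ∧ ¬C)   (simplify)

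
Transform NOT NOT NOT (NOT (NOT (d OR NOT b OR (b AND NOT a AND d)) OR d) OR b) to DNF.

d AND NOT b

NOT NOT NOT (NOT (NOT (d OR NOT b OR (b AND NOT a AND d)) OR d) OR b)
= NOT (NOT (NOT (d OR NOT b OR (b AND NOT a AND d)) OR d) OR b)   [double negation]
= NOT NOT (NOT (d OR NOT b OR (b AND NOT a AND d)) OR d) AND NOT b   [De Morgan]
= (NOT (d OR NOT b OR (b AND NOT a AND d)) OR d) AND NOT b   [double negation]
= ((NOT d AND NOT NOT b AND NOT (b AND NOT a AND d)) OR d) AND NOT b   [De Morgan]
= ((NOT d AND b AND NOT (b AND NOT a AND d)) OR d) AND NOT b   [double negation]
= ((NOT d AND b AND (NOT b OR NOT NOT a OR NOT d)) OR d) AND NOT b   [De Morgan]
= ((NOT d AND b AND (NOT b OR a OR NOT d)) OR d) AND NOT b   [double negation]
= (NOT d AND b AND NOT b AND NOT b) OR (NOT d AND b AND a AND NOT b) OR (NOT d AND b AND NOT d AND NOT b) OR (d AND NOT b)   [distribute AND over OR]
= d AND NOT b   [simplify]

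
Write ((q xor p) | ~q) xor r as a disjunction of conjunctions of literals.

((q xor p) | ~q) xor r
≡ (((q xor p) | ~q) & ~r) | (~((q xor p) | ~q) & r)
≡ (((q & ~p) | (~q & p) | ~q) & ~r) | (~((q xor p) | ~q) & r)
≡ (((q & ~p) | (~q & p) | ~q) & ~r) | (~((q & ~p) | (~q & p) | ~q) & r)
≡ (((q & ~p) | (~q & p) | ~q) & ~r) | (~(q & ~p) & ~(~q & p) & ~~q & r)
≡ (((q & ~p) | (~q & p) | ~q) & ~r) | ((~q | ~~p) & ~(~q & p) & ~~q & r)
≡ (((q & ~p) | (~q & p) | ~q) & ~r) | ((~q | p) & ~(~q & p) & ~~q & r)
≡ (((q & ~p) | (~q & p) | ~q) & ~r) | ((~q | p) & (~~q | ~p) & ~~q & r)
≡ (((q & ~p) | (~q & p) | ~q) & ~r) | ((~q | p) & (q | ~p) & ~~q & r)
≡ (((q & ~p) | (~q & p) | ~q) & ~r) | ((~q | p) & (q | ~p) & q & r)
≡ (q & ~p & ~r) | (~q & p & ~r) | (~q & ~r) | (~q & q & q & r) | (~q & ~p & q & r) | (p & q & q & r) | (p & ~p & q & r)
≡ (q & ~p & ~r) | (~q & ~r) | (p & q & r)

(q & ~p & ~r) | (~q & ~r) | (p & q & r)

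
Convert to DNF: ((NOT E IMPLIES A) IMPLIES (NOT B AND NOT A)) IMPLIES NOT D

(E AND B) OR A OR NOT D

((NOT E IMPLIES A) IMPLIES (NOT B AND NOT A)) IMPLIES NOT D
≡ NOT ((NOT E IMPLIES A) IMPLIES (NOT B AND NOT A)) OR NOT D   [eliminate IMPLIES]
≡ NOT (NOT (NOT E IMPLIES A) OR (NOT B AND NOT A)) OR NOT D   [eliminate IMPLIES]
≡ NOT (NOT (NOT NOT E OR A) OR (NOT B AND NOT A)) OR NOT D   [eliminate IMPLIES]
≡ (NOT NOT (NOT NOT E OR A) AND NOT (NOT B AND NOT A)) OR NOT D   [De Morgan]
≡ ((NOT NOT E OR A) AND NOT (NOT B AND NOT A)) OR NOT D   [double negation]
≡ ((E OR A) AND NOT (NOT B AND NOT A)) OR NOT D   [double negation]
≡ ((E OR A) AND (NOT NOT B OR NOT NOT A)) OR NOT D   [De Morgan]
≡ ((E OR A) AND (B OR NOT NOT A)) OR NOT D   [double negation]
≡ ((E OR A) AND (B OR A)) OR NOT D   [double negation]
≡ (E AND B) OR (E AND A) OR (A AND B) OR (A AND A) OR NOT D   [distribute AND over OR]
≡ (E AND B) OR A OR NOT D   [simplify]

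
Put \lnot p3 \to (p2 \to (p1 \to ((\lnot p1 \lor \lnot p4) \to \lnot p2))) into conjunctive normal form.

\lnot p3 \to (p2 \to (p1 \to ((\lnot p1 \lor \lnot p4) \to \lnot p2)))
= \lnot \lnot p3 \lor (p2 \to (p1 \to ((\lnot p1 \lor \lnot p4) \to \lnot p2)))   (eliminate \to)
= \lnot \lnot p3 \lor \lnot p2 \lor (p1 \to ((\lnot p1 \lor \lnot p4) \to \lnot p2))   (eliminate \to)
= \lnot \lnot p3 \lor \lnot p2 \lor \lnot p1 \lor ((\lnot p1 \lor \lnot p4) \to \lnot p2)   (eliminate \to)
= \lnot \lnot p3 \lor \lnot p2 \lor \lnot p1 \lor \lnot (\lnot p1 \lor \lnot p4) \lor \lnot p2   (eliminate \to)
= p3 \lor \lnot p2 \lor \lnot p1 \lor \lnot (\lnot p1 \lor \lnot p4) \lor \lnot p2   (double negation)
= p3 \lor \lnot p2 \lor \lnot p1 \lor (\lnot \lnot p1 \land \lnot \lnot p4) \lor \lnot p2   (De Morgan)
= p3 \lor \lnot p2 \lor \lnot p1 \lor (p1 \land \lnot \lnot p4) \lor \lnot p2   (double negation)
= p3 \lor \lnot p2 \lor \lnot p1 \lor (p1 \land p4) \lor \lnot p2   (double negation)
= (p3 \lor \lnot p2 \lor \lnot p1 \lor p1 \lor \lnot p2) \land (p3 \lor \lnot p2 \lor \lnot p1 \lor p4 \lor \lnot p2)   (distribute \lor over \land)
= p3 \lor \lnot p2 \lor \lnot p1 \lor p4   (simplify)

p3 \lor \lnot p2 \lor \lnot p1 \lor p4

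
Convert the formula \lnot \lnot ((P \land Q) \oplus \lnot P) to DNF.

(P \land Q) \lor \lnot P

\lnot \lnot ((P \land Q) \oplus \lnot P)
≡ \lnot \lnot ((P \land Q \land \lnot \lnot P) \lor (\lnot (P \land Q) \land \lnot P))   [expand \oplus]
≡ (P \land Q \land \lnot \lnot P) \lor (\lnot (P \land Q) \land \lnot P)   [double negation]
≡ (P \land Q \land P) \lor (\lnot (P \land Q) \land \lnot P)   [double negation]
≡ (P \land Q \land P) \lor ((\lnot P \lor \lnot Q) \land \lnot P)   [De Morgan]
≡ (P \land Q \land P) \lor (\lnot P \land \lnot P) \lor (\lnot Q \land \lnot P)   [distribute \land over \lor]
≡ (P \land Q) \lor \lnot P   [simplify]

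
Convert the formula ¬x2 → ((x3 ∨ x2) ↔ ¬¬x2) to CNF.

¬x2 → ((x3 ∨ x2) ↔ ¬¬x2)
≡ ¬¬x2 ∨ ((x3 ∨ x2) ↔ ¬¬x2)   [eliminate →]
≡ ¬¬x2 ∨ (((x3 ∨ x2) → ¬¬x2) ∧ (¬¬x2 → (x3 ∨ x2)))   [eliminate ↔]
≡ ¬¬x2 ∨ ((¬(x3 ∨ x2) ∨ ¬¬x2) ∧ (¬¬x2 → (x3 ∨ x2)))   [eliminate →]
≡ ¬¬x2 ∨ ((¬(x3 ∨ x2) ∨ ¬¬x2) ∧ (¬¬¬x2 ∨ x3 ∨ x2))   [eliminate →]
≡ x2 ∨ ((¬(x3 ∨ x2) ∨ ¬¬x2) ∧ (¬¬¬x2 ∨ x3 ∨ x2))   [double negation]
≡ x2 ∨ (((¬x3 ∧ ¬x2) ∨ ¬¬x2) ∧ (¬¬¬x2 ∨ x3 ∨ x2))   [De Morgan]
≡ x2 ∨ (((¬x3 ∧ ¬x2) ∨ x2) ∧ (¬¬¬x2 ∨ x3 ∨ x2))   [double negation]
≡ x2 ∨ (((¬x3 ∧ ¬x2) ∨ x2) ∧ (¬x2 ∨ x3 ∨ x2))   [double negation]
≡ (x2 ∨ ¬x3 ∨ x2) ∧ (x2 ∨ ¬x2 ∨ x2) ∧ (x2 ∨ ¬x2 ∨ x3 ∨ x2)   [distribute ∨ over ∧]
≡ x2 ∨ ¬x3   [simplify]

x2 ∨ ¬x3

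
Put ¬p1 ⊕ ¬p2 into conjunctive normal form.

(¬p1 ∨ ¬p2) ∧ (p1 ∨ p2)

¬p1 ⊕ ¬p2
= (¬p1 ∨ ¬p2) ∧ ¬(¬p1 ∧ ¬p2)   — expand ⊕
= (¬p1 ∨ ¬p2) ∧ (¬¬p1 ∨ ¬¬p2)   — De Morgan
= (¬p1 ∨ ¬p2) ∧ (p1 ∨ ¬¬p2)   — double negation
= (¬p1 ∨ ¬p2) ∧ (p1 ∨ p2)   — double negation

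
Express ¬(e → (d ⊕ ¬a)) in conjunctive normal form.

e ∧ (¬d ∨ ¬a) ∧ (a ∨ d)

¬(e → (d ⊕ ¬a))
≡ ¬(¬e ∨ (d ⊕ ¬a))   [eliminate →]
≡ ¬(¬e ∨ ((d ∨ ¬a) ∧ ¬(d ∧ ¬a)))   [expand ⊕]
≡ ¬¬e ∧ ¬((d ∨ ¬a) ∧ ¬(d ∧ ¬a))   [De Morgan]
≡ e ∧ ¬((d ∨ ¬a) ∧ ¬(d ∧ ¬a))   [double negation]
≡ e ∧ (¬(d ∨ ¬a) ∨ ¬¬(d ∧ ¬a))   [De Morgan]
≡ e ∧ ((¬d ∧ ¬¬a) ∨ ¬¬(d ∧ ¬a))   [De Morgan]
≡ e ∧ ((¬d ∧ a) ∨ ¬¬(d ∧ ¬a))   [double negation]
≡ e ∧ ((¬d ∧ a) ∨ (d ∧ ¬a))   [double negation]
≡ e ∧ (¬d ∨ d) ∧ (¬d ∨ ¬a) ∧ (a ∨ d) ∧ (a ∨ ¬a)   [distribute ∨ over ∧]
≡ e ∧ (¬d ∨ ¬a) ∧ (a ∨ d)   [simplify]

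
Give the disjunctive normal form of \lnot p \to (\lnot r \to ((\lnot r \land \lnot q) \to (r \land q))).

p \lor r \lor q

\lnot p \to (\lnot r \to ((\lnot r \land \lnot q) \to (r \land q)))
≡ \lnot \lnot p \lor (\lnot r \to ((\lnot r \land \lnot q) \to (r \land q)))   (eliminate \to)
≡ \lnot \lnot p \lor \lnot \lnot r \lor ((\lnot r \land \lnot q) \to (r \land q))   (eliminate \to)
≡ \lnot \lnot p \lor \lnot \lnot r \lor \lnot (\lnot r \land \lnot q) \lor (r \land q)   (eliminate \to)
≡ p \lor \lnot \lnot r \lor \lnot (\lnot r \land \lnot q) \lor (r \land q)   (double negation)
≡ p \lor r \lor \lnot (\lnot r \land \lnot q) \lor (r \land q)   (double negation)
≡ p \lor r \lor \lnot \lnot r \lor \lnot \lnot q \lor (r \land q)   (De Morgan)
≡ p \lor r \lor r \lor \lnot \lnot q \lor (r \land q)   (double negation)
≡ p \lor r \lor r \lor q \lor (r \land q)   (double negation)
≡ p \lor r \lor q   (simplify)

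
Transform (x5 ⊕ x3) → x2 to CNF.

(x5 ⊕ x3) → x2
≡ ¬(x5 ⊕ x3) ∨ x2   [eliminate →]
≡ ¬((x5 ∨ x3) ∧ ¬(x5 ∧ x3)) ∨ x2   [expand ⊕]
≡ ¬(x5 ∨ x3) ∨ ¬¬(x5 ∧ x3) ∨ x2   [De Morgan]
≡ (¬x5 ∧ ¬x3) ∨ ¬¬(x5 ∧ x3) ∨ x2   [De Morgan]
≡ (¬x5 ∧ ¬x3) ∨ (x5 ∧ x3) ∨ x2   [double negation]
≡ (¬x5 ∨ x5 ∨ x2) ∧ (¬x5 ∨ x3 ∨ x2) ∧ (¬x3 ∨ x5 ∨ x2) ∧ (¬x3 ∨ x3 ∨ x2)   [distribute ∨ over ∧]
≡ (¬x5 ∨ x3 ∨ x2) ∧ (¬x3 ∨ x5 ∨ x2)   [simplify]

(¬x5 ∨ x3 ∨ x2) ∧ (¬x3 ∨ x5 ∨ x2)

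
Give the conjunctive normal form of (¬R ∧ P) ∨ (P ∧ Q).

(¬R ∨ Q) ∧ P

(¬R ∧ P) ∨ (P ∧ Q)
≡ (¬R ∨ P) ∧ (¬R ∨ Q) ∧ (P ∨ P) ∧ (P ∨ Q)   [distribute ∨ over ∧]
≡ (¬R ∨ Q) ∧ P   [simplify]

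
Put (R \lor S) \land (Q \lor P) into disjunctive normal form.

R \land Q \lor R \land P \lor S \land Q \lor S \land P

(R \lor S) \land (Q \lor P)
≡ R \land Q \lor R \land P \lor S \land Q \lor S \land P   [distribute \land over \lor]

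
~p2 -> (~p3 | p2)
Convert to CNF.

p2 | ~p3

~p2 -> (~p3 | p2)
≡ ~~p2 | ~p3 | p2   (eliminate ->)
≡ p2 | ~p3 | p2   (double negation)
≡ p2 | ~p3   (simplify)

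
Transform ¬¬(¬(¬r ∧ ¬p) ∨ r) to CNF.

r ∨ p

¬¬(¬(¬r ∧ ¬p) ∨ r)
⇔ ¬(¬r ∧ ¬p) ∨ r   (double negation)
⇔ ¬¬r ∨ ¬¬p ∨ r   (De Morgan)
⇔ r ∨ ¬¬p ∨ r   (double negation)
⇔ r ∨ p ∨ r   (double negation)
⇔ r ∨ p   (simplify)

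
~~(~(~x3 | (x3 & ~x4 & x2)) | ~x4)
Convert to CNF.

~~(~(~x3 | (x3 & ~x4 & x2)) | ~x4)
≡ ~(~x3 | (x3 & ~x4 & x2)) | ~x4   — double negation
≡ (~~x3 & ~(x3 & ~x4 & x2)) | ~x4   — De Morgan
≡ (x3 & ~(x3 & ~x4 & x2)) | ~x4   — double negation
≡ (x3 & (~x3 | ~~x4 | ~x2)) | ~x4   — De Morgan
≡ (x3 & (~x3 | x4 | ~x2)) | ~x4   — double negation
≡ (x3 | ~x4) & (~x3 | x4 | ~x2 | ~x4)   — distribute | over &
≡ x3 | ~x4   — simplify

x3 | ~x4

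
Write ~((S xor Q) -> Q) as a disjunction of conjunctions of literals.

S & ~Q

~((S xor Q) -> Q)
≡ ~(~(S xor Q) | Q)   [eliminate ->]
≡ ~(~((S & ~Q) | (~S & Q)) | Q)   [expand xor]
≡ ~~((S & ~Q) | (~S & Q)) & ~Q   [De Morgan]
≡ ((S & ~Q) | (~S & Q)) & ~Q   [double negation]
≡ (S & ~Q & ~Q) | (~S & Q & ~Q)   [distribute & over |]
≡ S & ~Q   [simplify]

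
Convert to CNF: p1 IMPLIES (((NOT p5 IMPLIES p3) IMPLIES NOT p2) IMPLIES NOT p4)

p1 IMPLIES (((NOT p5 IMPLIES p3) IMPLIES NOT p2) IMPLIES NOT p4)
≡ NOT p1 OR (((NOT p5 IMPLIES p3) IMPLIES NOT p2) IMPLIES NOT p4)   [eliminate IMPLIES]
≡ NOT p1 OR NOT ((NOT p5 IMPLIES p3) IMPLIES NOT p2) OR NOT p4   [eliminate IMPLIES]
≡ NOT p1 OR NOT (NOT (NOT p5 IMPLIES p3) OR NOT p2) OR NOT p4   [eliminate IMPLIES]
≡ NOT p1 OR NOT (NOT (NOT NOT p5 OR p3) OR NOT p2) OR NOT p4   [eliminate IMPLIES]
≡ NOT p1 OR (NOT NOT (NOT NOT p5 OR p3) AND NOT NOT p2) OR NOT p4   [De Morgan]
≡ NOT p1 OR ((NOT NOT p5 OR p3) AND NOT NOT p2) OR NOT p4   [double negation]
≡ NOT p1 OR ((p5 OR p3) AND NOT NOT p2) OR NOT p4   [double negation]
≡ NOT p1 OR ((p5 OR p3) AND p2) OR NOT p4   [double negation]
≡ (NOT p1 OR p5 OR p3 OR NOT p4) AND (NOT p1 OR p2 OR NOT p4)   [distribute OR over AND]

(NOT p1 OR p5 OR p3 OR NOT p4) AND (NOT p1 OR p2 OR NOT p4)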